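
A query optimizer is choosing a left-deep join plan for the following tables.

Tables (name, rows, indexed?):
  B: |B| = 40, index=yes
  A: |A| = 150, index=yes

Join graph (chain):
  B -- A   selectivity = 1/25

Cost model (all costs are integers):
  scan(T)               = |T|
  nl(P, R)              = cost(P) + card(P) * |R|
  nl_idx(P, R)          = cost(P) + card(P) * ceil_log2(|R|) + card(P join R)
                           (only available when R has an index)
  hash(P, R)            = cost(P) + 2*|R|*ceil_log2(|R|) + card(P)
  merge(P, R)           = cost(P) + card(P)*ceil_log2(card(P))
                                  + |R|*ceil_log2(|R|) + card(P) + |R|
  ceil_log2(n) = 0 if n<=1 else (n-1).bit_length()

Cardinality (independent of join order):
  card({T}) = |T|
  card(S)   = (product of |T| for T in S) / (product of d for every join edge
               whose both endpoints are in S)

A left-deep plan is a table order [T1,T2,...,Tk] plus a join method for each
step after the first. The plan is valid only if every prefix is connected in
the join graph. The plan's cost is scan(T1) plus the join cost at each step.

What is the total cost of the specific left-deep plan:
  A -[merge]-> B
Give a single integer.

step 1: scan A: cost=150, card=150
step 2: join B via merge
    card(P join B) = 150*40/(25) = 240
    cost = 150 + 150*8 + 40*6 + 150 + 40 = 1780

1780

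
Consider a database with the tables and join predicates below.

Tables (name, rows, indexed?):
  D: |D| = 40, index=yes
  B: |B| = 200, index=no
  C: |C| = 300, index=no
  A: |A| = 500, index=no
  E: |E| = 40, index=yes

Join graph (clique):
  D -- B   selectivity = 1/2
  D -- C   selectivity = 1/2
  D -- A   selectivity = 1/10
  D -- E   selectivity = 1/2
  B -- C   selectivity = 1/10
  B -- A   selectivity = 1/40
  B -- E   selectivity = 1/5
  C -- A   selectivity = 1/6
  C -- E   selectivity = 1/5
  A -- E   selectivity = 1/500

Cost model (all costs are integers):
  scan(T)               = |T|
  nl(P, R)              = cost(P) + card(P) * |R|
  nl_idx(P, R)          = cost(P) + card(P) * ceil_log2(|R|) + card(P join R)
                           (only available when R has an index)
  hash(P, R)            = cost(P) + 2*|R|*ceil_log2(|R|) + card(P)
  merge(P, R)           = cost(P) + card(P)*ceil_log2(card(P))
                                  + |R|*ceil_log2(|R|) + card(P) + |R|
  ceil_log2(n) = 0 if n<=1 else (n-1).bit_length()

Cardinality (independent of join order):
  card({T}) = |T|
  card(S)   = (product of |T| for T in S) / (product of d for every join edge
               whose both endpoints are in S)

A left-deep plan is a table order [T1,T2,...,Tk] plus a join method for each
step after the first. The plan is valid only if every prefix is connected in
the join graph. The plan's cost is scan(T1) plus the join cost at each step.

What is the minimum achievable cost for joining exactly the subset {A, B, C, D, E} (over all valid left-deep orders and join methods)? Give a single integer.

Selinger DP over subsets of {A,B,C,D,E}:
  {D}: scan cost=40, card=40
  {B}: scan cost=200, card=200
  {C}: scan cost=300, card=300
  {A}: scan cost=500, card=500
  {E}: scan cost=40, card=40
  {BD}: card=4000; try (D,hash)→880, (B,merge)→2120, (D,merge)→2280, (B,hash)→3280, (D,nl_idx)→5400, (B,nl)→8040 …(+1); best=880 via (D,hash)
  {CD}: card=6000; try (D,hash)→1080, (C,merge)→3320, (D,merge)→3580, (C,hash)→5480, (D,nl_idx)→8100, (C,nl)→12040 …(+1); best=1080 via (D,hash)
  {AD}: card=2000; try (D,hash)→1480, (A,merge)→5320, (D,nl_idx)→5500, (D,merge)→5780, (A,hash)→9080, (A,nl)→20040 …(+1); best=1480 via (D,hash)
  {DE}: card=800; try (E,hash)→560, (D,hash)→560, (E,merge)→600, (D,merge)→600, (E,nl_idx)→1080, (D,nl_idx)→1080 …(+2); best=560 via (E,hash)
  {BC}: card=6000; try (B,hash)→3800, (C,merge)→5000, (B,merge)→5100, (C,hash)→5800, (C,nl)→60200, (B,nl)→60300; best=3800 via (B,hash)
  {AB}: card=2500; try (B,hash)→4200, (A,merge)→7000, (B,merge)→7300, (A,hash)→9400, (A,nl)→100200, (B,nl)→100500; best=4200 via (B,hash)
  {BE}: card=1600; try (E,hash)→880, (B,merge)→2120, (E,merge)→2280, (E,nl_idx)→3000, (B,hash)→3280, (B,nl)→8040 …(+1); best=880 via (E,hash)
  {AC}: card=25000; try (C,hash)→6400, (A,merge)→8300, (C,merge)→8500, (A,hash)→9600, (A,nl)→150300, (C,nl)→150500; best=6400 via (C,hash)
  {CE}: card=2400; try (E,hash)→1080, (C,merge)→3320, (E,merge)→3580, (E,nl_idx)→4500, (C,hash)→5480, (C,nl)→12040 …(+1); best=1080 via (E,hash)
  {AE}: card=40; try (E,hash)→1480, (E,nl_idx)→3540, (A,merge)→5320, (E,merge)→5780, (A,hash)→9080, (A,nl)→20040 …(+1); best=1480 via (E,hash)
  {BCD}: card=60000; try (D,hash)→10280, (C,hash)→10280, (B,hash)→10280, (C,merge)→55880, (B,merge)→86880, (D,merge)→88080 …(+4); best=10280 via (D,hash)
  {ABD}: card=5000; try (B,hash)→6680, (D,hash)→7180, (A,hash)→13880, (D,nl_idx)→24200, (B,merge)→27280, (D,merge)→36980 …(+4); best=6680 via (B,hash)
  {BDE}: card=16000; try (D,hash)→2960, (B,hash)→4560, (E,hash)→5360, (B,merge)→11160, (D,merge)→20360, (D,nl_idx)→26480 …(+5); best=2960 via (D,hash)
  {ACD}: card=50000; try (C,hash)→8880, (A,hash)→16080, (C,merge)→28480, (D,hash)→31880, (A,merge)→90080, (D,nl_idx)→206400 …(+4); best=8880 via (C,hash)
  {CDE}: card=24000; try (D,hash)→3960, (C,hash)→6760, (E,hash)→7560, (C,merge)→12360, (D,merge)→32560, (D,nl_idx)→39480 …(+5); best=3960 via (D,hash)
  {ADE}: card=80; try (D,nl_idx)→1800, (D,hash)→2000, (D,merge)→2040, (D,nl)→3080, (E,hash)→3960, (A,hash)→10360 …(+5); best=1800 via (D,nl_idx)
  {ABC}: card=12500; try (C,hash)→12100, (A,hash)→18800, (B,hash)→34600, (C,merge)→39700, (A,merge)→92800, (B,merge)→408200 …(+3); best=12100 via (C,hash)
  {BCE}: card=9600; try (B,hash)→6680, (C,hash)→7880, (E,hash)→10280, (C,merge)→23080, (B,merge)→34080, (E,nl_idx)→49400 …(+4); best=6680 via (B,hash)
  {ABE}: card=40; try (B,merge)→3560, (B,hash)→4720, (E,hash)→7180, (B,nl)→9480, (A,hash)→11480, (E,nl_idx)→19240 …(+4); best=3560 via (B,merge)
  {ACE}: card=400; try (C,merge)→4760, (C,hash)→6920, (A,hash)→12480, (C,nl)→13480, (E,hash)→31880, (A,merge)→37280 …(+4); best=4760 via (C,merge)
  {ABCD}: card=12500; try (C,hash)→17080, (D,hash)→25080, (B,hash)→62080, (A,hash)→79280, (C,merge)→79680, (D,nl_idx)→99600 …(+7); best=17080 via (C,hash)
  {BCDE}: card=48000; try (D,hash)→16760, (C,hash)→24360, (B,hash)→31160, (E,hash)→70760, (D,nl_idx)→112280, (D,merge)→150960 …(+8); best=16760 via (D,hash)
  {ABDE}: card=40; try (D,nl_idx)→3840, (D,hash)→4080, (D,merge)→4120, (B,merge)→4240, (B,hash)→5080, (D,nl)→5160 …(+8); best=3840 via (D,nl_idx)
  {ACDE}: card=400; try (C,merge)→5440, (D,hash)→5640, (C,hash)→7280, (D,nl_idx)→7560, (D,merge)→9040, (D,nl)→20760 …(+8); best=5440 via (C,merge)
  {ABCE}: card=40; try (C,merge)→6840, (B,hash)→8360, (C,hash)→9000, (B,merge)→10560, (C,nl)→15560, (E,hash)→25080 …(+7); best=6840 via (C,merge)
  {ABCDE}: card=20; try (D,nl_idx)→7100, (C,merge)→7120, (D,hash)→7360, (D,merge)→7400, (D,nl)→8440, (B,hash)→9040 …(+11); best=7100 via (D,nl_idx)

7100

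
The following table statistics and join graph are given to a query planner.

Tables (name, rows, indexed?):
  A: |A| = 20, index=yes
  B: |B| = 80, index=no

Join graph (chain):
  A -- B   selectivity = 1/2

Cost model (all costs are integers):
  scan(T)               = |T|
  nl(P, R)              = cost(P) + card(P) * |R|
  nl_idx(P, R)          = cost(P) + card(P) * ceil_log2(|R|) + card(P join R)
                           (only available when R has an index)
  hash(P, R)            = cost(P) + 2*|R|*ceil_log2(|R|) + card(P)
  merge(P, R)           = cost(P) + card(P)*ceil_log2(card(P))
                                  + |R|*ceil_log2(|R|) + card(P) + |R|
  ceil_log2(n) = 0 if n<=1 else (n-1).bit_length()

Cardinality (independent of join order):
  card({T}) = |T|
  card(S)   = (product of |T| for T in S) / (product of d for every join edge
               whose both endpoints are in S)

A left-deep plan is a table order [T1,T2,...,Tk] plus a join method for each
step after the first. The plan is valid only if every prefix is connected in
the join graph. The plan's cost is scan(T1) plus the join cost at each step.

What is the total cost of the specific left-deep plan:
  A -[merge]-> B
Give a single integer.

780

step 1: scan A: cost=20, card=20
step 2: join B via merge
    card(P join B) = 20*80/(2) = 800
    cost = 20 + 20*5 + 80*7 + 20 + 80 = 780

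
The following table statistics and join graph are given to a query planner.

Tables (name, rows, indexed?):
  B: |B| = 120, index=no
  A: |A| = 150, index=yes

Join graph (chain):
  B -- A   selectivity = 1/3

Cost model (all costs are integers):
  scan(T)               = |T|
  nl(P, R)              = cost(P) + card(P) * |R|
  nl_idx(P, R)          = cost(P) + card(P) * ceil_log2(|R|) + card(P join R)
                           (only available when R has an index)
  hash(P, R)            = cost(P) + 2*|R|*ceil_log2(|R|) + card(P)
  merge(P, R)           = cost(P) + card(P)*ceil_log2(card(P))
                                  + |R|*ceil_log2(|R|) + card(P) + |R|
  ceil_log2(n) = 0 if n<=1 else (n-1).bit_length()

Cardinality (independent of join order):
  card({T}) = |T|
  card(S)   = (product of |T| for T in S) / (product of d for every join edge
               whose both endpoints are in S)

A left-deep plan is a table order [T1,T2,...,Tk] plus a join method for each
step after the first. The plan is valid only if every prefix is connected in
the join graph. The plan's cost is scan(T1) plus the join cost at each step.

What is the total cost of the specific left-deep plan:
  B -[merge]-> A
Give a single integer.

2430

step 1: scan B: cost=120, card=120
step 2: join A via merge
    card(P join A) = 120*150/(3) = 6000
    cost = 120 + 120*7 + 150*8 + 120 + 150 = 2430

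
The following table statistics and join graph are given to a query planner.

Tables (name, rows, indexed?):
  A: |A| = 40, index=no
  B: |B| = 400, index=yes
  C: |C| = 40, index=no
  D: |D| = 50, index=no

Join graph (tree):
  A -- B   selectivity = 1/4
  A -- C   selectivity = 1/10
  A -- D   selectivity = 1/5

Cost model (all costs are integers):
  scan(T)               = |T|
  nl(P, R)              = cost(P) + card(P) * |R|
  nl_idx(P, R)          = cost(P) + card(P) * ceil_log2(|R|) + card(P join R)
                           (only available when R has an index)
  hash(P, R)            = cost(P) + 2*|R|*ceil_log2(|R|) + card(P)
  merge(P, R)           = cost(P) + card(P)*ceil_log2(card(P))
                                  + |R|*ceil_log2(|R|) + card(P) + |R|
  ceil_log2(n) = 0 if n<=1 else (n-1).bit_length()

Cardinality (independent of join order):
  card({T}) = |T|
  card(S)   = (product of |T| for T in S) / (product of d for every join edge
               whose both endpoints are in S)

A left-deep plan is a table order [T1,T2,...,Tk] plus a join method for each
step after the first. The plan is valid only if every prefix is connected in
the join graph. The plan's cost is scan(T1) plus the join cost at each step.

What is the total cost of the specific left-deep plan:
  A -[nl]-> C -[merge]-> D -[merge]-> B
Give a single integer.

26630

step 1: scan A: cost=40, card=40
step 2: join C via nl
    card(P join C) = 40*40/(10) = 160
    cost = 40 + 40*40 = 1640
step 3: join D via merge
    card(P join D) = 160*50/(5) = 1600
    cost = 1640 + 160*8 + 50*6 + 160 + 50 = 3430
step 4: join B via merge
    card(P join B) = 1600*400/(4) = 160000
    cost = 3430 + 1600*11 + 400*9 + 1600 + 400 = 26630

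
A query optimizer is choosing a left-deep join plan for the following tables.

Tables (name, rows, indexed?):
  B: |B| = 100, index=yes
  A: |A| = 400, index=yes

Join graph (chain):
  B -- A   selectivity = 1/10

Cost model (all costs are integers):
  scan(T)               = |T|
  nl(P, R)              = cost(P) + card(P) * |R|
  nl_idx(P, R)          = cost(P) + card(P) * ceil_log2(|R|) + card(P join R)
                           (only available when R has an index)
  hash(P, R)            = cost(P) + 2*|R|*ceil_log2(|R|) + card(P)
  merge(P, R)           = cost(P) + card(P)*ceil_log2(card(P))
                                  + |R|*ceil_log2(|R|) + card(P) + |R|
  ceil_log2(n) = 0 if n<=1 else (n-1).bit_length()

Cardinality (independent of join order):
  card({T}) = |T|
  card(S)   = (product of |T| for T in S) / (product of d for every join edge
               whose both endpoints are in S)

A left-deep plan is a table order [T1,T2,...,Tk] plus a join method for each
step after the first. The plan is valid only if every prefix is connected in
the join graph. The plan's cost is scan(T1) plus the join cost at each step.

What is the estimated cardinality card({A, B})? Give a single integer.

4000

Tables in S: A(400), B(100)
Edges inside S: B-A(d=10)
numerator = 400 * 100 = 40000
denominator = 10 = 10
card(S) = 40000 / 10 = 4000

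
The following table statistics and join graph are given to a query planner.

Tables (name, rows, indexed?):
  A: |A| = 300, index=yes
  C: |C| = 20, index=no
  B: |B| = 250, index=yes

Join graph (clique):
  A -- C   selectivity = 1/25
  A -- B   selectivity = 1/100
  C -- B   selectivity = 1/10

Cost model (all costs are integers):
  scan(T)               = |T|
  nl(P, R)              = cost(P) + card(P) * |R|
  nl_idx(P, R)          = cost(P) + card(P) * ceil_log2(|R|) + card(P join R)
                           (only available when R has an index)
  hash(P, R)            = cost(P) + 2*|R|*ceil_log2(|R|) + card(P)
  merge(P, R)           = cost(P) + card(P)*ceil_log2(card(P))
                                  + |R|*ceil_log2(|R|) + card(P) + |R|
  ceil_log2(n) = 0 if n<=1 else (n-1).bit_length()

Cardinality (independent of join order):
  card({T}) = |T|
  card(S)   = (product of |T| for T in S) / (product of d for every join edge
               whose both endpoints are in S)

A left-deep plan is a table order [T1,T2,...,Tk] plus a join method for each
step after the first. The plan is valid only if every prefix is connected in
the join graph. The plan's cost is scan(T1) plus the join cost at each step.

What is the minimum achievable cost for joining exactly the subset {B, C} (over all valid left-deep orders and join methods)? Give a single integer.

Selinger DP over subsets of {B,C}:
  {C}: scan cost=20, card=20
  {B}: scan cost=250, card=250
  {BC}: card=500; try (B,nl_idx)→680, (C,hash)→700, (B,merge)→2390, (C,merge)→2620, (B,hash)→4040, (B,nl)→5020 …(+1); best=680 via (B,nl_idx)

680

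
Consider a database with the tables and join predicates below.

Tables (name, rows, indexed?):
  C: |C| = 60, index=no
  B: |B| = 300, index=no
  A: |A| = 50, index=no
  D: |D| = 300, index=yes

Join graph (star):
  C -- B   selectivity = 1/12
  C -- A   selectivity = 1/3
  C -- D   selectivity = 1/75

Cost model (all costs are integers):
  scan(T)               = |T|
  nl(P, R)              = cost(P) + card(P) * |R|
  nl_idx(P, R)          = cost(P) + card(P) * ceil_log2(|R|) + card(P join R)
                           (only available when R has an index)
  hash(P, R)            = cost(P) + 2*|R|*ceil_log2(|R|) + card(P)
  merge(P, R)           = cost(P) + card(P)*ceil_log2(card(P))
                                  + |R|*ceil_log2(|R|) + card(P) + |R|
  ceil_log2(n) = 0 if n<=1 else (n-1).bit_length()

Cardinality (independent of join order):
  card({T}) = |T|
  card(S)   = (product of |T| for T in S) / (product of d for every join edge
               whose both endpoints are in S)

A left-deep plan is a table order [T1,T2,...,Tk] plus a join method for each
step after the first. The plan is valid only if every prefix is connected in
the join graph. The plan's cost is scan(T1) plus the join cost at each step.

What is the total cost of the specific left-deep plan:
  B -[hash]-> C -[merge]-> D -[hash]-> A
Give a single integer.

28920

step 1: scan B: cost=300, card=300
step 2: join C via hash
    card(P join C) = 300*60/(12) = 1500
    cost = 300 + 2*60*6 + 300 = 1320
step 3: join D via merge
    card(P join D) = 1500*300/(75) = 6000
    cost = 1320 + 1500*11 + 300*9 + 1500 + 300 = 22320
step 4: join A via hash
    card(P join A) = 6000*50/(3) = 100000
    cost = 22320 + 2*50*6 + 6000 = 28920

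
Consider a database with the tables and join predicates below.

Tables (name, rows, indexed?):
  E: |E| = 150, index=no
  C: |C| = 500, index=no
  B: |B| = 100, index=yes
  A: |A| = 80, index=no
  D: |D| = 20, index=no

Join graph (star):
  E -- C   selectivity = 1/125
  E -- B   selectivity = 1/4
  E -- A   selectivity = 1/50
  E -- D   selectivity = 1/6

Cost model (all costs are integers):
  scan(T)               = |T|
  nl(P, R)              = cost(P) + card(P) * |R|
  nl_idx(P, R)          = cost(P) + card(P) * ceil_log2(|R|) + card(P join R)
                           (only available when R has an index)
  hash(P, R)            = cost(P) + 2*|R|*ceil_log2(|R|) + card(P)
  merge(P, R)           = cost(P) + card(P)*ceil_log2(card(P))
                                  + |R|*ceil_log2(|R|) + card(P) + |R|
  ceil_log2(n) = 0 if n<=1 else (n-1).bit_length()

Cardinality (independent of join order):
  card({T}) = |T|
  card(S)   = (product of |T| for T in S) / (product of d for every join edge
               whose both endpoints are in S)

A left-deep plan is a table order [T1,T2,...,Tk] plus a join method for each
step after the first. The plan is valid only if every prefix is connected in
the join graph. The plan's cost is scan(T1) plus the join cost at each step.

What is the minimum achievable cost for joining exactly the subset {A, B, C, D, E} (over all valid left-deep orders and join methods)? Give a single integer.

10880

Selinger DP over subsets of {A,B,C,D,E}:
  {E}: scan cost=150, card=150
  {C}: scan cost=500, card=500
  {B}: scan cost=100, card=100
  {A}: scan cost=80, card=80
  {D}: scan cost=20, card=20
  {CE}: card=600; try (E,hash)→3400, (C,merge)→6500, (E,merge)→6850, (C,hash)→9300, (C,nl)→75150, (E,nl)→75500; best=3400 via (E,hash)
  {BE}: card=3750; try (B,hash)→1700, (E,merge)→2250, (B,merge)→2300, (E,hash)→2600, (B,nl_idx)→4950, (E,nl)→15100 …(+1); best=1700 via (B,hash)
  {AE}: card=240; try (A,hash)→1420, (E,merge)→2070, (A,merge)→2140, (E,hash)→2560, (E,nl)→12080, (A,nl)→12150; best=1420 via (A,hash)
  {DE}: card=500; try (D,hash)→500, (E,merge)→1490, (D,merge)→1620, (E,hash)→2440, (E,nl)→3020, (D,nl)→3150; best=500 via (D,hash)
  {BCE}: card=15000; try (B,hash)→5400, (B,merge)→10800, (C,hash)→14450, (B,nl_idx)→22600, (C,merge)→55450, (B,nl)→63400 …(+1); best=5400 via (B,hash)
  {ACE}: card=960; try (A,hash)→5120, (C,merge)→8580, (A,merge)→10640, (C,hash)→10660, (A,nl)→51400, (C,nl)→121420; best=5120 via (A,hash)
  {CDE}: card=2000; try (D,hash)→4200, (C,hash)→10000, (D,merge)→10120, (C,merge)→10500, (D,nl)→15400, (C,nl)→250500; best=4200 via (D,hash)
  {ABE}: card=6000; try (B,hash)→3060, (B,merge)→4380, (A,hash)→6570, (B,nl_idx)→9100, (B,nl)→25420, (A,merge)→51090 …(+1); best=3060 via (B,hash)
  {BDE}: card=12500; try (B,hash)→2400, (D,hash)→5650, (B,merge)→6300, (B,nl_idx)→16500, (B,nl)→50500, (D,merge)→50570 …(+1); best=2400 via (B,hash)
  {ADE}: card=800; try (D,hash)→1860, (A,hash)→2120, (D,merge)→3700, (A,merge)→6140, (D,nl)→6220, (A,nl)→40500; best=1860 via (D,hash)
  {ABCE}: card=24000; try (B,hash)→7480, (B,merge)→16480, (C,hash)→18060, (A,hash)→21520, (B,nl_idx)→35840, (C,merge)→92060 …(+4); best=7480 via (B,hash)
  {BCDE}: card=50000; try (B,hash)→7600, (D,hash)→20600, (C,hash)→23900, (B,merge)→29000, (B,nl_idx)→68200, (C,merge)→194900 …(+4); best=7600 via (B,hash)
  {ACDE}: card=3200; try (D,hash)→6280, (A,hash)→7320, (C,hash)→11660, (C,merge)→15660, (D,merge)→15800, (D,nl)→24320 …(+3); best=6280 via (D,hash)
  {ABDE}: card=20000; try (B,hash)→4060, (D,hash)→9260, (B,merge)→11460, (A,hash)→16020, (B,nl_idx)→27460, (B,nl)→81860 …(+4); best=4060 via (B,hash)
  {ABCDE}: card=80000; try (B,hash)→10880, (D,hash)→31680, (C,hash)→33060, (B,merge)→48680, (A,hash)→58720, (B,nl_idx)→108680 …(+7); best=10880 via (B,hash)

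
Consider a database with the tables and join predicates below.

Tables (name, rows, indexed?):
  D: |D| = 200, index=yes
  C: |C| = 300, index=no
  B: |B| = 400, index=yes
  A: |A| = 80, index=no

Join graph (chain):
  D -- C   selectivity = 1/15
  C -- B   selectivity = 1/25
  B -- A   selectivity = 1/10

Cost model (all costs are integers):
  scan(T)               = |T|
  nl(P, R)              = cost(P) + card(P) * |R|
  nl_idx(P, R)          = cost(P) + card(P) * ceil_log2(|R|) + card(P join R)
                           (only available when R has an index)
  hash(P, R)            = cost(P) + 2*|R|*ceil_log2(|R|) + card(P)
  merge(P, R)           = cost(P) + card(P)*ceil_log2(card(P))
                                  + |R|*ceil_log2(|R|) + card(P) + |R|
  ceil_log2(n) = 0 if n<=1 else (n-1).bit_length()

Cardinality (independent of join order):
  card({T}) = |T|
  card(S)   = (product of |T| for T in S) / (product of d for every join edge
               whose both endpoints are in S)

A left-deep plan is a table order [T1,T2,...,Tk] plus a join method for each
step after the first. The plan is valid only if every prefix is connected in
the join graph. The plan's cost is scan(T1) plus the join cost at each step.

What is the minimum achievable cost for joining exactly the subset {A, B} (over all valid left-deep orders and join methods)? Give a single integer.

1920

Selinger DP over subsets of {A,B}:
  {B}: scan cost=400, card=400
  {A}: scan cost=80, card=80
  {AB}: card=3200; try (A,hash)→1920, (B,nl_idx)→4000, (B,merge)→4720, (A,merge)→5040, (B,hash)→7360, (B,nl)→32080 …(+1); best=1920 via (A,hash)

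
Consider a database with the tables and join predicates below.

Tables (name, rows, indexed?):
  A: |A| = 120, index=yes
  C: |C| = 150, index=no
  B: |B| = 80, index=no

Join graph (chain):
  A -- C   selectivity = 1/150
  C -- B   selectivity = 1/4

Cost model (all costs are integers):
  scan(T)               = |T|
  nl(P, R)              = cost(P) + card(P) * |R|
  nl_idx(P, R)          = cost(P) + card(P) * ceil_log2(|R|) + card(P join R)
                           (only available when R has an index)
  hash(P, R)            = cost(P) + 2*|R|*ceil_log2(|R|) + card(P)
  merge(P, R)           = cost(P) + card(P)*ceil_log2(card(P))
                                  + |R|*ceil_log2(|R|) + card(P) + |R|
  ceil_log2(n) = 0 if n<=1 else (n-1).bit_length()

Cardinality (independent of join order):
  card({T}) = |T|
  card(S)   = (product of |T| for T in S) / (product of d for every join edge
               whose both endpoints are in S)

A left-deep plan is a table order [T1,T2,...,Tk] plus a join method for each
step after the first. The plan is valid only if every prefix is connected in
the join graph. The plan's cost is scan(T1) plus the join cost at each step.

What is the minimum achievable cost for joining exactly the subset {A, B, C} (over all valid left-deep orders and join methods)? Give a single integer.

Selinger DP over subsets of {A,B,C}:
  {A}: scan cost=120, card=120
  {C}: scan cost=150, card=150
  {B}: scan cost=80, card=80
  {AC}: card=120; try (A,nl_idx)→1320, (A,hash)→1980, (C,merge)→2430, (A,merge)→2460, (C,hash)→2640, (C,nl)→18120 …(+1); best=1320 via (A,nl_idx)
  {BC}: card=3000; try (B,hash)→1420, (C,merge)→2070, (B,merge)→2140, (C,hash)→2560, (C,nl)→12080, (B,nl)→12150; best=1420 via (B,hash)
  {ABC}: card=2400; try (B,hash)→2560, (B,merge)→2920, (A,hash)→6100, (B,nl)→10920, (A,nl_idx)→24820, (A,merge)→41380 …(+1); best=2560 via (B,hash)

2560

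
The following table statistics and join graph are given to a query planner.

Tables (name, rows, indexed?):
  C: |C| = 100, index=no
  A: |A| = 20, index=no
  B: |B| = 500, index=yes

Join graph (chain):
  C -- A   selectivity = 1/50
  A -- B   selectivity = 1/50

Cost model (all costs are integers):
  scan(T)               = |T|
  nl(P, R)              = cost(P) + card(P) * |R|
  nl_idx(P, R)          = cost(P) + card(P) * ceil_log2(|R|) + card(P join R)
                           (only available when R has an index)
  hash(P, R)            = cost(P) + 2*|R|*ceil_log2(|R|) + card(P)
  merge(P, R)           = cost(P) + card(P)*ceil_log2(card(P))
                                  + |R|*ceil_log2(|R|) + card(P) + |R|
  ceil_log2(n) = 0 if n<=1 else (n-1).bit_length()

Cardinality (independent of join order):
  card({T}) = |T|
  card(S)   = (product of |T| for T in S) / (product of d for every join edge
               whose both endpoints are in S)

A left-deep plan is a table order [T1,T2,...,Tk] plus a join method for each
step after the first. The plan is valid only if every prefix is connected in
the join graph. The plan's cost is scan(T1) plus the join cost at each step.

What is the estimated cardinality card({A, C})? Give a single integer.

Tables in S: A(20), C(100)
Edges inside S: C-A(d=50)
numerator = 20 * 100 = 2000
denominator = 50 = 50
card(S) = 2000 / 50 = 40

40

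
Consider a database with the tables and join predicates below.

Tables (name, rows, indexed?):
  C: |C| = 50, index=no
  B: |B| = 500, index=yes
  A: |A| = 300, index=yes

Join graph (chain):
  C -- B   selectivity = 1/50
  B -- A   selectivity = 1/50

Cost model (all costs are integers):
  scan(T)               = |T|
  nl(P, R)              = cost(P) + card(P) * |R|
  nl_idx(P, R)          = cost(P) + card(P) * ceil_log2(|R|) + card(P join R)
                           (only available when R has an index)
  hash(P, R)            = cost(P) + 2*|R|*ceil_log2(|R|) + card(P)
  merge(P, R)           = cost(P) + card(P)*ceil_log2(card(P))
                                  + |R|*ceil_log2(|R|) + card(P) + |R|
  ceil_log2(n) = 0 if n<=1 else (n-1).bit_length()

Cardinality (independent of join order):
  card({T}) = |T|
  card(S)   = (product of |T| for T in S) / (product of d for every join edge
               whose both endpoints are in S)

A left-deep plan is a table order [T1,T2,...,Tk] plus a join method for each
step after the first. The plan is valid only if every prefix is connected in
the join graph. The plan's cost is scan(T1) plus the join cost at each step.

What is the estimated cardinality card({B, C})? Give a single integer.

500

Tables in S: B(500), C(50)
Edges inside S: C-B(d=50)
numerator = 500 * 50 = 25000
denominator = 50 = 50
card(S) = 25000 / 50 = 500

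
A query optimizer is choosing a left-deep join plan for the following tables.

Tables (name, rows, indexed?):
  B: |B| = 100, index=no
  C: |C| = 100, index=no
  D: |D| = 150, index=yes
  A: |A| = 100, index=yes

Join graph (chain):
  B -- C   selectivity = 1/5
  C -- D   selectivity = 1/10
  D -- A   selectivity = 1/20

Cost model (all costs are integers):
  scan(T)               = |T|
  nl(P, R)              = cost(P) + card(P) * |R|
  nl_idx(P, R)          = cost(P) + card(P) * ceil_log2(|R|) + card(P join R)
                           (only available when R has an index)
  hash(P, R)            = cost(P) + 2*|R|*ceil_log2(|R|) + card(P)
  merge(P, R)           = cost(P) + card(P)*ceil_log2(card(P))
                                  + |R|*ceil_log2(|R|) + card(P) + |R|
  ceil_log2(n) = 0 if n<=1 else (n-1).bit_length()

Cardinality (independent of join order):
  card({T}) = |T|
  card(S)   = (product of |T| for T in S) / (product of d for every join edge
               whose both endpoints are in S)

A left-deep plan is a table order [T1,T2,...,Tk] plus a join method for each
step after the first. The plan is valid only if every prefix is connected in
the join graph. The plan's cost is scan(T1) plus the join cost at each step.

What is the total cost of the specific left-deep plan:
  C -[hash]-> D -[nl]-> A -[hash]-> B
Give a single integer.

step 1: scan C: cost=100, card=100
step 2: join D via hash
    card(P join D) = 100*150/(10) = 1500
    cost = 100 + 2*150*8 + 100 = 2600
step 3: join A via nl
    card(P join A) = 1500*100/(20) = 7500
    cost = 2600 + 1500*100 = 152600
step 4: join B via hash
    card(P join B) = 7500*100/(5) = 150000
    cost = 152600 + 2*100*7 + 7500 = 161500

161500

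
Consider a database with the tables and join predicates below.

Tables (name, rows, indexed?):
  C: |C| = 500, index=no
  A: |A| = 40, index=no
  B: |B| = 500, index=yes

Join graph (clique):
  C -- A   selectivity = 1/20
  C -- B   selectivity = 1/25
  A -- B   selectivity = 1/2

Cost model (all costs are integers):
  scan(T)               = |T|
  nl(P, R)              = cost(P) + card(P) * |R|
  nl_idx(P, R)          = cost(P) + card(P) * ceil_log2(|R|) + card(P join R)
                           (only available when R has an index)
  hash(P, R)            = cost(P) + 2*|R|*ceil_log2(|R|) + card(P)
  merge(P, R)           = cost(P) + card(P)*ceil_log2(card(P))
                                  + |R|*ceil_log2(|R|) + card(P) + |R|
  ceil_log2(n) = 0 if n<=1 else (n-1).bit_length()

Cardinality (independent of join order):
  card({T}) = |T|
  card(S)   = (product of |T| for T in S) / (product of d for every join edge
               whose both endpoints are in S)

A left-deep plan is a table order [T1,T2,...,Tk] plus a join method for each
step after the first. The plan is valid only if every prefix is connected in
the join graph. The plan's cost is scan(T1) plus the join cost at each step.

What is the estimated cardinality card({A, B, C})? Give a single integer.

Tables in S: A(40), B(500), C(500)
Edges inside S: C-A(d=20), C-B(d=25), A-B(d=2)
numerator = 40 * 500 * 500 = 10000000
denominator = 20 * 25 * 2 = 1000
card(S) = 10000000 / 1000 = 10000

10000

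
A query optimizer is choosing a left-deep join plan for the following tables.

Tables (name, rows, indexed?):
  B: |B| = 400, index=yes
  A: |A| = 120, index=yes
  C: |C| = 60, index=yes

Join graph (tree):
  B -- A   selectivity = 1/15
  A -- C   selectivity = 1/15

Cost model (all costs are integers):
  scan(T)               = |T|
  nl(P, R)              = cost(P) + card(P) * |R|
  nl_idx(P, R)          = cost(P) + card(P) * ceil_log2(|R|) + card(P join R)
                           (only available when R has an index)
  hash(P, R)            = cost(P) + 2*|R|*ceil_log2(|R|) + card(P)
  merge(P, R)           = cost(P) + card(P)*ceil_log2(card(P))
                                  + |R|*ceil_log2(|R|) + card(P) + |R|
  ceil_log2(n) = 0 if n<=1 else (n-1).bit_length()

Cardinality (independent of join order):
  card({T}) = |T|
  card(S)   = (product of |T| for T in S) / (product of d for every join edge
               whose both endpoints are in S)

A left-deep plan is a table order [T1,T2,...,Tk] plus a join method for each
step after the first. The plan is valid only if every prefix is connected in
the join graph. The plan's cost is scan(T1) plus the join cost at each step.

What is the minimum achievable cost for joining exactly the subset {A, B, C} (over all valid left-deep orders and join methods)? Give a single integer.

Selinger DP over subsets of {A,B,C}:
  {B}: scan cost=400, card=400
  {A}: scan cost=120, card=120
  {C}: scan cost=60, card=60
  {AB}: card=3200; try (A,hash)→2480, (B,nl_idx)→4400, (B,merge)→5080, (A,merge)→5360, (A,nl_idx)→6400, (B,hash)→7440 …(+2); best=2480 via (A,hash)
  {AC}: card=480; try (C,hash)→960, (A,nl_idx)→960, (C,nl_idx)→1320, (A,merge)→1440, (C,merge)→1500, (A,hash)→1800 …(+2); best=960 via (C,hash)
  {ABC}: card=12800; try (C,hash)→6400, (B,hash)→8640, (B,merge)→9760, (B,nl_idx)→18080, (C,nl_idx)→34480, (C,merge)→44500 …(+2); best=6400 via (C,hash)

6400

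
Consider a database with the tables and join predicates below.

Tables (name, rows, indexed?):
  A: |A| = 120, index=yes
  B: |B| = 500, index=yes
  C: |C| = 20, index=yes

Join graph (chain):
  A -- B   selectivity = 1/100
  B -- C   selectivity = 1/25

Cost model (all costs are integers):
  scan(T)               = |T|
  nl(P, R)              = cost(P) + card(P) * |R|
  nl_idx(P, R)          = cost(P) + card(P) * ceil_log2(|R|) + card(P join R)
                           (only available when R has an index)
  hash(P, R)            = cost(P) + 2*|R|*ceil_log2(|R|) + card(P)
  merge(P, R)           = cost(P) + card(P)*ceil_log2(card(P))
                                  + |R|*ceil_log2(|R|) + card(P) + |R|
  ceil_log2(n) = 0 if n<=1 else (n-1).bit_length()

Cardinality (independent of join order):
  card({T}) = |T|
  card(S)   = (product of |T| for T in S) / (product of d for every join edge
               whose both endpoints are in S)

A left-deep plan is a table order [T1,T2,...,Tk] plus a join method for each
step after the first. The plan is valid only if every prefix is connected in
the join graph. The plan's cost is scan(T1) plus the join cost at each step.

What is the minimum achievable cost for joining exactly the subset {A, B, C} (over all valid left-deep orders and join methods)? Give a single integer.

Selinger DP over subsets of {A,B,C}:
  {A}: scan cost=120, card=120
  {B}: scan cost=500, card=500
  {C}: scan cost=20, card=20
  {AB}: card=600; try (B,nl_idx)→1800, (A,hash)→2680, (A,nl_idx)→4600, (B,merge)→6080, (A,merge)→6460, (B,hash)→9240 …(+2); best=1800 via (B,nl_idx)
  {BC}: card=400; try (B,nl_idx)→600, (C,hash)→1200, (C,nl_idx)→3400, (B,merge)→5140, (C,merge)→5620, (B,hash)→9040 …(+2); best=600 via (B,nl_idx)
  {ABC}: card=480; try (C,hash)→2600, (A,hash)→2680, (A,nl_idx)→3880, (C,nl_idx)→5280, (A,merge)→5560, (C,merge)→8520 …(+2); best=2600 via (C,hash)

2600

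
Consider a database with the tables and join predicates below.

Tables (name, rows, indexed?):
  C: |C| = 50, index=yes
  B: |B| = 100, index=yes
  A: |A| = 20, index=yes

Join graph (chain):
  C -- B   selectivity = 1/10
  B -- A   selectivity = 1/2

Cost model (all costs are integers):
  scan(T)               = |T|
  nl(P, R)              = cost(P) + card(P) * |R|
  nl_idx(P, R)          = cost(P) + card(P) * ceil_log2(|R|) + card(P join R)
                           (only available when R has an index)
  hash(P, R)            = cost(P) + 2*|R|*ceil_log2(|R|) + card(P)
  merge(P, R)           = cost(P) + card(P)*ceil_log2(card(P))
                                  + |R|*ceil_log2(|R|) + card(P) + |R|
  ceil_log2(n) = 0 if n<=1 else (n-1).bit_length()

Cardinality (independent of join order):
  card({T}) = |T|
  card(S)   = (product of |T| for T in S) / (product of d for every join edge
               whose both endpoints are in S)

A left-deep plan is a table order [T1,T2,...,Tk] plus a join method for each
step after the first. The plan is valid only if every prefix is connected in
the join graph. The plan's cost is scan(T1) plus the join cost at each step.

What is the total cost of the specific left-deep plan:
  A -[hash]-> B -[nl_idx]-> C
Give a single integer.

12440

step 1: scan A: cost=20, card=20
step 2: join B via hash
    card(P join B) = 20*100/(2) = 1000
    cost = 20 + 2*100*7 + 20 = 1440
step 3: join C via nl_idx
    card(P join C) = 1000*50/(10) = 5000
    cost = 1440 + 1000*6 + 5000 = 12440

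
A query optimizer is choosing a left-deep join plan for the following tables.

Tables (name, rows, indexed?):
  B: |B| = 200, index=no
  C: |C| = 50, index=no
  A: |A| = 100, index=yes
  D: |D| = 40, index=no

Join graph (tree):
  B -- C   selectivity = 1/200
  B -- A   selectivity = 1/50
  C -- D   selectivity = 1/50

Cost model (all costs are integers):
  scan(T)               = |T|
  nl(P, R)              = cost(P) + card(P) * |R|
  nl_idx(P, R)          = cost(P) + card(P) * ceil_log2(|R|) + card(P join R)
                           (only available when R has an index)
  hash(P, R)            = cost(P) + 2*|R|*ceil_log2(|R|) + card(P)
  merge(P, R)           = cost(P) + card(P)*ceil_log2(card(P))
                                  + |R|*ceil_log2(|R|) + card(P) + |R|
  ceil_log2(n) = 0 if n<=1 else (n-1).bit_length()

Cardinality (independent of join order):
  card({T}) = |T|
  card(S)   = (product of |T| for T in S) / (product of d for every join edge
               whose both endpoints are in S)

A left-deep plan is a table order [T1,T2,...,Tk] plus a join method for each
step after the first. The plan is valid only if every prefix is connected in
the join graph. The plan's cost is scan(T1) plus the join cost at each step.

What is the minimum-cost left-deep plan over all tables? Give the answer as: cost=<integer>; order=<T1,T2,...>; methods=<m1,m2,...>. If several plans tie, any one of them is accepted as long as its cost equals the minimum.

Selinger DP (subsets sized 1..n):
  {B}: scan cost=200, card=200
  {C}: scan cost=50, card=50
  {A}: scan cost=100, card=100
  {D}: scan cost=40, card=40
  {BC}: card=50; try (C,hash)→1000, (B,merge)→2200, (C,merge)→2350, (B,hash)→3300, (B,nl)→10050, (C,nl)→10200; best=1000 via (C,hash)
  {AB}: card=400; try (A,hash)→1800, (A,nl_idx)→2000, (B,merge)→2700, (A,merge)→2800, (B,hash)→3400, (B,nl)→20100 …(+1); best=1800 via (A,hash)
  {CD}: card=40; try (D,hash)→580, (C,merge)→670, (D,merge)→680, (C,hash)→680, (C,nl)→2040, (D,nl)→2050; best=580 via (D,hash)
  {ABC}: card=100; try (A,nl_idx)→1450, (A,merge)→2150, (A,hash)→2450, (C,hash)→2800, (A,nl)→6000, (C,merge)→6150 …(+1); best=1450 via (A,nl_idx)
  {BCD}: card=40; try (D,hash)→1530, (D,merge)→1630, (B,merge)→2660, (D,nl)→3000, (B,hash)→3820, (B,nl)→8580; best=1530 via (D,hash)
  {ABCD}: card=80; try (A,nl_idx)→1890, (D,hash)→2030, (D,merge)→2530, (A,merge)→2610, (A,hash)→2970, (D,nl)→5450 …(+1); best=1890 via (A,nl_idx)

cost=1890; order=B,C,D,A; methods=hash,hash,nl_idx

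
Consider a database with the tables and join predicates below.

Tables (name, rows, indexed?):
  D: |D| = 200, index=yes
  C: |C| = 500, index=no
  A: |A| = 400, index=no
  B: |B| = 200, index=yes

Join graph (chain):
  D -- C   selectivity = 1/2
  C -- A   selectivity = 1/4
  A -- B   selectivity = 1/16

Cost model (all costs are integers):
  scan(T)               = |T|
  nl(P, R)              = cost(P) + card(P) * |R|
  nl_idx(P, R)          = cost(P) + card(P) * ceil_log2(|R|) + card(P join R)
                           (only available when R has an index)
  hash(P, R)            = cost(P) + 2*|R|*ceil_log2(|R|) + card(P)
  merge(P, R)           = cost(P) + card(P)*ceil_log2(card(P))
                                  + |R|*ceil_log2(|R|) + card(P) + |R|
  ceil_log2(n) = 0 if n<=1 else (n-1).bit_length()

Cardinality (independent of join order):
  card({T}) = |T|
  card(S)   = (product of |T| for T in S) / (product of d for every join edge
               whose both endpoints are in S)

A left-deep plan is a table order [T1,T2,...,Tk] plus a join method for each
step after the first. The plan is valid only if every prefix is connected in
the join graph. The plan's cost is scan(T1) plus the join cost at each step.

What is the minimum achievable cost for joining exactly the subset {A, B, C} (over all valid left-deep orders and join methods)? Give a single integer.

18000

Selinger DP over subsets of {A,B,C}:
  {C}: scan cost=500, card=500
  {A}: scan cost=400, card=400
  {B}: scan cost=200, card=200
  {AC}: card=50000; try (A,hash)→8200, (C,merge)→9400, (A,merge)→9500, (C,hash)→9800, (C,nl)→200400, (A,nl)→200500; best=8200 via (A,hash)
  {AB}: card=5000; try (B,hash)→4000, (A,merge)→6000, (B,merge)→6200, (A,hash)→7600, (B,nl_idx)→8600, (A,nl)→80200 …(+1); best=4000 via (B,hash)
  {ABC}: card=625000; try (C,hash)→18000, (B,hash)→61400, (C,merge)→79000, (B,merge)→860000, (B,nl_idx)→1033200, (C,nl)→2504000 …(+1); best=18000 via (C,hash)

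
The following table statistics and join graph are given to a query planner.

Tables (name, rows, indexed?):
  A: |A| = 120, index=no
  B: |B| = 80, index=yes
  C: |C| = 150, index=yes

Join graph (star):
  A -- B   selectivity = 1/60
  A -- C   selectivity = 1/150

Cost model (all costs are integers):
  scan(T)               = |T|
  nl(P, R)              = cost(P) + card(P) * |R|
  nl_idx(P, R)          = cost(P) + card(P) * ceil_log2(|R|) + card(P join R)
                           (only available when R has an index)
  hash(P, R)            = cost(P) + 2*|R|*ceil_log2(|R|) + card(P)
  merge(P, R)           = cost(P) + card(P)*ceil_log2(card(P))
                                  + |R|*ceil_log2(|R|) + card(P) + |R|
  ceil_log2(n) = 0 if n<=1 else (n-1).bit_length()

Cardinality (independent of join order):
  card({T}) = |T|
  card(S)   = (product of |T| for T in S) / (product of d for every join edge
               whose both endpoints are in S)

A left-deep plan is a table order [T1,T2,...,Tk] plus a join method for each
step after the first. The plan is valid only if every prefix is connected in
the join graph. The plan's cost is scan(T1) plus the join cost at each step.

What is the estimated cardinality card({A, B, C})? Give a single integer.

160

Tables in S: A(120), B(80), C(150)
Edges inside S: A-B(d=60), A-C(d=150)
numerator = 120 * 80 * 150 = 1440000
denominator = 60 * 150 = 9000
card(S) = 1440000 / 9000 = 160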